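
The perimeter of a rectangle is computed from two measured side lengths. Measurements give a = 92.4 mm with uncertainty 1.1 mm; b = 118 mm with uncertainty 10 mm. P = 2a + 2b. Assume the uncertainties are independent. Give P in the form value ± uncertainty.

For a sum/difference, combine absolute errors in quadrature:
  (2·δa)² = 4.84;  (2·δb)² = 400
δP = √(405) = 20.1 mm
P = 421 mm.

421 ± 20.1 mm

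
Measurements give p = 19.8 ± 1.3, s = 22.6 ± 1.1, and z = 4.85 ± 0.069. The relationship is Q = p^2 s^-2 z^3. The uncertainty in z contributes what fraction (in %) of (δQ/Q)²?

6.38%

(δQ/Q)² = (2·δp/p)² + (-2·δs/s)² + (3·δz/z)²
  p term: (2×0.0657)² = 0.0172
  s term: (-2×0.0487)² = 0.00948
  z term: (3×0.0142)² = 0.00182
Total = 0.0285. Share from z = 0.00182/0.0285 = 0.0638.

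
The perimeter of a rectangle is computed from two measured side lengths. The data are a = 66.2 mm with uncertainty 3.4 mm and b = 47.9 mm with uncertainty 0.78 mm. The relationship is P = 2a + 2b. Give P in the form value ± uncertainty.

228 ± 6.98 mm

For a sum/difference, combine absolute errors in quadrature:
  (2·δa)² = 46.2;  (2·δb)² = 2.43
δP = √(48.7) = 6.98 mm
P = 228 mm.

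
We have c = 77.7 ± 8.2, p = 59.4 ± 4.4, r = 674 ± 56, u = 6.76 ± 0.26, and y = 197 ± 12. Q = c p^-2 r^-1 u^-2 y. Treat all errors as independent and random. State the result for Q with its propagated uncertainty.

For a monomial Q ∝ c, p^-2, r^-1, u^-2, y, fractional errors add in quadrature:
  (1·δc/c)² = (1×0.106)² = 0.0111;  (-2·δp/p)² = (-2×0.0741)² = 0.0219;  (-1·δr/r)² = (-1×0.0831)² = 0.00690;  (-2·δu/u)² = (-2×0.0385)² = 0.00592;  (1·δy/y)² = (1×0.0609)² = 0.00371
δQ/Q = √(0.0496) = 0.223
Q = 0.000141, so δQ = 0.223 × 0.000141 = 3.14e-05.

(1.41 ± 0.314) × 10^-4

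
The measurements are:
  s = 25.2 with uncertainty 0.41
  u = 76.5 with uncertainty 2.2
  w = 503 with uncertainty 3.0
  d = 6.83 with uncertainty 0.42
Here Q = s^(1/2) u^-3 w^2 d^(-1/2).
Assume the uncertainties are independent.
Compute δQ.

0.101

Q is a product of powers, so relative uncertainties combine in quadrature:
  (½·δs/s)² = (0.5×0.0163)² = 6.62e-05;  (-3·δu/u)² = (-3×0.0288)² = 0.00744;  (2·δw/w)² = (2×0.00596)² = 0.000142;  (−½·δd/d)² = (-0.5×0.0615)² = 0.000945
δQ/Q = √(0.00860) = 0.0927
Q = 1.09, so δQ = 0.0927 × 1.09 = 0.101.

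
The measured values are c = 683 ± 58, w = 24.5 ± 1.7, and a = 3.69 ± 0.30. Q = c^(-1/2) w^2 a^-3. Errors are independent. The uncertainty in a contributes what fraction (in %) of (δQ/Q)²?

73.9%

(δQ/Q)² = (−½·δc/c)² + (2·δw/w)² + (-3·δa/a)²
  c term: (-0.5×0.0849)² = 0.00180
  w term: (2×0.0694)² = 0.0193
  a term: (-3×0.0813)² = 0.0595
Total = 0.0805. Share from a = 0.0595/0.0805 = 0.739.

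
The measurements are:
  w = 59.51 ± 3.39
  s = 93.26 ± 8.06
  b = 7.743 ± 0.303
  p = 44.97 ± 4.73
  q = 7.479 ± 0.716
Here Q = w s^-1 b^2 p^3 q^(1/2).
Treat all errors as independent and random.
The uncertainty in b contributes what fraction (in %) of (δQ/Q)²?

5.16%

(δQ/Q)² = (1·δw/w)² + (-1·δs/s)² + (2·δb/b)² + (3·δp/p)² + (½·δq/q)²
  w term: (1×0.0570)² = 0.00325
  s term: (-1×0.0864)² = 0.00747
  b term: (2×0.0391)² = 0.00613
  p term: (3×0.105)² = 0.0996
  q term: (0.5×0.0957)² = 0.00229
Total = 0.119. Share from b = 0.00613/0.119 = 0.0516.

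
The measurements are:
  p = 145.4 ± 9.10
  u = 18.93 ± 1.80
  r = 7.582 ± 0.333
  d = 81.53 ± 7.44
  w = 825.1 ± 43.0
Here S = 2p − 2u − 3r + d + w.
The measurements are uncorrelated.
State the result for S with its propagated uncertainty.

1137 ± 47.4

For a sum/difference, combine absolute errors in quadrature:
  (2·δp)² = 331;  (2·δu)² = 13.0;  (3·δr)² = 0.998;  (δd)² = 55.4;  (δw)² = 1850
δS = √(2250) = 47.4
S = 1137.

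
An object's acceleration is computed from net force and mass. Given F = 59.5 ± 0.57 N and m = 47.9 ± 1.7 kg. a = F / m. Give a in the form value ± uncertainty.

1.24 ± 0.0457 m/s^2

Relative error in a monomial: (δa/a)² = Σ (nᵢ · δxᵢ/xᵢ)².
  (1·δF/F)² = (1×0.00958)² = 9.18e-05;  (-1·δm/m)² = (-1×0.0355)² = 0.00126
δa/a = √(0.00135) = 0.0368
a = 1.24 m/s^2, so δa = 0.0368 × 1.24 = 0.0457 m/s^2.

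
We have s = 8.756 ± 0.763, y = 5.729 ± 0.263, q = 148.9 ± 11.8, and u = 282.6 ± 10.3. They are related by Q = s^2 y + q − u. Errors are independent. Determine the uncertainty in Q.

80.7

Let p = s^2·y = 439.2. δp/p = √((2·δs/s)² + (1·δy/y)²) = √(0.0304 + 0.00211) = 0.180, so δp = 79.2.
Q = p + q − u: δQ = √(δp² + δq² + δu²) = √(6270 + 139 + 106) = 80.7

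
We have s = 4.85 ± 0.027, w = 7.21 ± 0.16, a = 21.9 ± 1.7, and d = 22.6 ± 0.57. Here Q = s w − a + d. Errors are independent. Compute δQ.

Let p = s·w = 35.0. δp/p = √((1·δs/s)² + (1·δw/w)²) = √(3.1e-05 + 0.000492) = 0.0229, so δp = 0.800.
Q = p − a + d: δQ = √(δp² + δa² + δd²) = √(0.640 + 2.89 + 0.325) = 1.96

1.96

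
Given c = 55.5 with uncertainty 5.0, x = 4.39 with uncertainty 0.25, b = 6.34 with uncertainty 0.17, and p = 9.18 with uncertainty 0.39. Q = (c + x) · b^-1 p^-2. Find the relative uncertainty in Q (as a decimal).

0.122

Let u = c + x = 59.9. δu = √(δc² + δx²) = √(25.0 + 0.0625) = 5.01, so δu/u = 0.0836.
Q is then a monomial in u, b, p:
δQ/Q = √((δu/u)² + (-1·δb/b)² + (-2·δp/p)²) = √(0.00699 + 0.000719 + 0.00722) = 0.122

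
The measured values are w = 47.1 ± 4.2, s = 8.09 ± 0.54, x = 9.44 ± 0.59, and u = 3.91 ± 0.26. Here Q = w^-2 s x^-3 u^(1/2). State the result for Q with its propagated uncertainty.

Q is a product of powers, so relative uncertainties combine in quadrature:
  (-2·δw/w)² = (-2×0.0892)² = 0.0318;  (1·δs/s)² = (1×0.0667)² = 0.00446;  (-3·δx/x)² = (-3×0.0625)² = 0.0352;  (½·δu/u)² = (0.5×0.0665)² = 0.00111
δQ/Q = √(0.0725) = 0.269
Q = 8.57e-06, so δQ = 0.269 × 8.57e-06 = 2.31e-06.

(8.57 ± 2.31) × 10^-6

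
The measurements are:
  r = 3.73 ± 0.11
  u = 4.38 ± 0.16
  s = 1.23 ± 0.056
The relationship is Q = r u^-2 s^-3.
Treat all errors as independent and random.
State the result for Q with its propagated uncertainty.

0.104 ± 0.0165

For a monomial Q ∝ r, u^-2, s^-3, fractional errors add in quadrature:
  (1·δr/r)² = (1×0.0295)² = 0.000870;  (-2·δu/u)² = (-2×0.0365)² = 0.00534;  (-3·δs/s)² = (-3×0.0455)² = 0.0187
δQ/Q = √(0.0249) = 0.158
Q = 0.104, so δQ = 0.158 × 0.104 = 0.0165.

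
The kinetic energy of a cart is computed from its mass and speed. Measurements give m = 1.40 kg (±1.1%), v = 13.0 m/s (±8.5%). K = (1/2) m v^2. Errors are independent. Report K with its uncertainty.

118 ± 20.2 J

Each factor contributes (exponent × relative error)² to (δK/K)²:
  (1·δm/m)² = (1×0.0110)² = 0.000121;  (2·δv/v)² = (2×0.0850)² = 0.0289
δK/K = √(0.0290) = 0.170
K = 118 J, so δK = 0.170 × 118 = 20.2 J.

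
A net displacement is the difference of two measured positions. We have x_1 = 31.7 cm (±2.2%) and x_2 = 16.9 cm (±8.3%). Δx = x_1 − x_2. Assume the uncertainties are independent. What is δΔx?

1.57 cm

For a sum/difference, combine absolute errors in quadrature:
  (δx_1)² = 0.486;  (δx_2)² = 1.97
δΔx = √(2.45) = 1.57 cm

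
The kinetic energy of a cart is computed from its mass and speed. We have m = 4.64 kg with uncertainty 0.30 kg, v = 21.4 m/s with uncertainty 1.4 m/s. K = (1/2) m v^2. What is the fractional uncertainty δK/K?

0.146

For a monomial K ∝ m, v^2, fractional errors add in quadrature:
  (1·δm/m)² = (1×0.0647)² = 0.00418;  (2·δv/v)² = (2×0.0654)² = 0.0171
δK/K = √(0.0213) = 0.146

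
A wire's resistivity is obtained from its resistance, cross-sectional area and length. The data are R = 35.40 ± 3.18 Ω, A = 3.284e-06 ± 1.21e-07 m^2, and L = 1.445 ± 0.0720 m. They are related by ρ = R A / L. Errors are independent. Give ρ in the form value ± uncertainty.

(8.045 ± 0.878) × 10^-5 Ω·m

Relative error in a monomial: (δρ/ρ)² = Σ (nᵢ · δxᵢ/xᵢ)².
  (1·δR/R)² = (1×0.0898)² = 0.00807;  (1·δA/A)² = (1×0.0368)² = 0.00136;  (-1·δL/L)² = (-1×0.0498)² = 0.00248
δρ/ρ = √(0.0119) = 0.109
ρ = 8.045e-05 Ω·m, so δρ = 0.109 × 8.045e-05 = 8.78e-06 Ω·m.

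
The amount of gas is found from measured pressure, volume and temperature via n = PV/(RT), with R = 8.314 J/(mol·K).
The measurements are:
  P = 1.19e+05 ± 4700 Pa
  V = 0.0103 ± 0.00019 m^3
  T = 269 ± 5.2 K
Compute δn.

For a monomial n ∝ P, V, T^-1, fractional errors add in quadrature:
  (1·δP/P)² = (1×0.0395)² = 0.00156;  (1·δV/V)² = (1×0.0184)² = 0.000340;  (-1·δT/T)² = (-1×0.0193)² = 0.000374
δn/n = √(0.00227) = 0.0477
n = 0.548 mol, so δn = 0.0477 × 0.548 = 0.0261 mol.

0.0261 mol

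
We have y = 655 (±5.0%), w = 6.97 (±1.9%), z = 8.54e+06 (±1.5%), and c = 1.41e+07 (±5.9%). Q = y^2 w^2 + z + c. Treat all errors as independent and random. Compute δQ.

2.38e+06

Let p = y^2·w^2 = 2.08e+07. δp/p = √((2·δy/y)² + (2·δw/w)²) = √(0.0100 + 0.00144) = 0.107, so δp = 2.23e+06.
Q = p + z + c: δQ = √(δp² + δz² + δc²) = √(4.97e+12 + 1.64e+10 + 6.92e+11) = 2.38e+06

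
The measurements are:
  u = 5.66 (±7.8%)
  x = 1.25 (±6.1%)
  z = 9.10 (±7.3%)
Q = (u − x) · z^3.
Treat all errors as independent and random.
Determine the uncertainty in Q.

802

Let w = u − x = 4.41. δw = √(δu² + δx²) = √(0.195 + 0.00581) = 0.448, so δw/w = 0.102.
Q is then a monomial in w, z:
δQ/Q = √((δw/w)² + (3·δz/z)²) = √(0.0103 + 0.0480) = 0.241
Q = 3320, so δQ = 0.241 × 3320 = 802.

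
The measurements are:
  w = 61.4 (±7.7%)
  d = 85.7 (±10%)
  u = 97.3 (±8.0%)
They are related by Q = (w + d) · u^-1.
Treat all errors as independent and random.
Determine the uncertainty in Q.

0.157

Let h = w + d = 147. δh = √(δw² + δd²) = √(22.4 + 73.4) = 9.79, so δh/h = 0.0665.
Q is then a monomial in h, u:
δQ/Q = √((δh/h)² + (-1·δu/u)²) = √(0.00443 + 0.00640) = 0.104
Q = 1.51, so δQ = 0.104 × 1.51 = 0.157.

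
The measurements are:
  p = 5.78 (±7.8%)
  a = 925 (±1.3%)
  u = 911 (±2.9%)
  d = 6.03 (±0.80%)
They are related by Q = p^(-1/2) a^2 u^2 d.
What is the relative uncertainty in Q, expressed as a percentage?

Each factor contributes (exponent × relative error)² to (δQ/Q)²:
  (−½·δp/p)² = (-0.5×0.0780)² = 0.00152;  (2·δa/a)² = (2×0.0130)² = 0.000676;  (2·δu/u)² = (2×0.0290)² = 0.00336;  (1·δd/d)² = (1×0.00800)² = 6.4e-05
δQ/Q = √(0.00562) = 0.0750

7.50%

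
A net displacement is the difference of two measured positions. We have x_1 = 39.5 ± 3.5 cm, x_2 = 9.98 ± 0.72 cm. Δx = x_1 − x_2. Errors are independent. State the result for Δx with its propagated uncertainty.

Δx is a linear combination, so absolute uncertainties add in quadrature:
  (δx_1)² = 12.2;  (δx_2)² = 0.518
δΔx = √(12.8) = 3.57 cm
Δx = 29.5 cm.

29.5 ± 3.57 cm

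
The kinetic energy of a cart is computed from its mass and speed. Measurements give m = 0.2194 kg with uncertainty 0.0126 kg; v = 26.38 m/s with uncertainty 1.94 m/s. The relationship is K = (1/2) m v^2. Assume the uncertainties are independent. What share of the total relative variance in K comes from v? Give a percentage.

(δK/K)² = (1·δm/m)² + (2·δv/v)²
  m term: (1×0.0574)² = 0.00330
  v term: (2×0.0735)² = 0.0216
Total = 0.0249. Share from v = 0.0216/0.0249 = 0.868.

86.8%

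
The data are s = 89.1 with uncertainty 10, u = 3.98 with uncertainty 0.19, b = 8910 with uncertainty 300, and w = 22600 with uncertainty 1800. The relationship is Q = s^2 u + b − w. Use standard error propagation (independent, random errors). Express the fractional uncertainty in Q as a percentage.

41.8%

Let p = s^2·u = 31600. δp/p = √((2·δs/s)² + (1·δu/u)²) = √(0.0504 + 0.00228) = 0.229, so δp = 7250.
Q = p + b − w: δQ = √(δp² + δb² + δw²) = √(5.26e+07 + 90000 + 3.24e+06) = 7480
Q = 17900, so δQ/Q = 7480/17900 = 0.418.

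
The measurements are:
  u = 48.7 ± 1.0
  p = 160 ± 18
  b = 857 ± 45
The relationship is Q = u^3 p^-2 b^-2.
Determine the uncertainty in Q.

1.57e-06

Products/powers → add relative errors in quadrature, weighted by exponent:
  (3·δu/u)² = (3×0.0205)² = 0.00379;  (-2·δp/p)² = (-2×0.113)² = 0.0506;  (-2·δb/b)² = (-2×0.0525)² = 0.0110
δQ/Q = √(0.0654) = 0.256
Q = 6.14e-06, so δQ = 0.256 × 6.14e-06 = 1.57e-06.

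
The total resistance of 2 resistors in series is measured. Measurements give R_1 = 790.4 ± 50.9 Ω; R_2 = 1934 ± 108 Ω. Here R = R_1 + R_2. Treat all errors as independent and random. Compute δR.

For a sum/difference, combine absolute errors in quadrature:
  (δR_1)² = 2590;  (δR_2)² = 11700
δR = √(14300) = 119 Ω

119 Ω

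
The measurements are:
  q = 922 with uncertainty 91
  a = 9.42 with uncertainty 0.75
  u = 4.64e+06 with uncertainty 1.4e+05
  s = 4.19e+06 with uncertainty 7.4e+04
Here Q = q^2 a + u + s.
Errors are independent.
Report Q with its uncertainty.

Let p = q^2·a = 8.01e+06. δp/p = √((2·δq/q)² + (1·δa/a)²) = √(0.0390 + 0.00634) = 0.213, so δp = 1.7e+06.
Q = p + u + s: δQ = √(δp² + δu² + δs²) = √(2.91e+12 + 1.96e+10 + 5.48e+09) = 1.71e+06
Q = 1.68e+07.

(1.68 ± 0.171) × 10^7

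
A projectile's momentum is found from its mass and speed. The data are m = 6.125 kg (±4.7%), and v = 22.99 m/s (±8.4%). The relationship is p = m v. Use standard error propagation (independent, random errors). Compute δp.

13.6 kg·m/s

Each factor contributes (exponent × relative error)² to (δp/p)²:
  (1·δm/m)² = (1×0.0470)² = 0.00221;  (1·δv/v)² = (1×0.0840)² = 0.00706
δp/p = √(0.00927) = 0.0963
p = 140.8 kg·m/s, so δp = 0.0963 × 140.8 = 13.6 kg·m/s.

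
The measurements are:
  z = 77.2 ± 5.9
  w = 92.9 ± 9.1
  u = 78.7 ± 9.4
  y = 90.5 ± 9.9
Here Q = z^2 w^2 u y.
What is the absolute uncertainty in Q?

Q is a product of powers, so relative uncertainties combine in quadrature:
  (2·δz/z)² = (2×0.0764)² = 0.0234;  (2·δw/w)² = (2×0.0980)² = 0.0384;  (1·δu/u)² = (1×0.119)² = 0.0143;  (1·δy/y)² = (1×0.109)² = 0.0120
δQ/Q = √(0.0880) = 0.297
Q = 3.66e+11, so δQ = 0.297 × 3.66e+11 = 1.09e+11.

1.09e+11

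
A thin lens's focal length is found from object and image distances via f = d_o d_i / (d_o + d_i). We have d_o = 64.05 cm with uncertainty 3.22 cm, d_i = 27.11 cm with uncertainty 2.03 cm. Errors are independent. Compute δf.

1.04 cm

∂f/∂d_o = (d_i/(d_o+d_i))² = 0.0884;  ∂f/∂d_i = (d_o/(d_o+d_i))² = 0.494
δf = √((∂f/∂d_o · δd_o)² + (∂f/∂d_i · δd_i)²) = √(0.0811 + 1.00) = 1.04 cm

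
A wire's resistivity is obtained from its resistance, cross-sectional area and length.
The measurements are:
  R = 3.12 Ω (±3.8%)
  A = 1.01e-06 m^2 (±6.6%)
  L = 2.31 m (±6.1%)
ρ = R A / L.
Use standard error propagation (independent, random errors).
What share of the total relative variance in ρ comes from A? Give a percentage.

45.8%

(δρ/ρ)² = (1·δR/R)² + (1·δA/A)² + (-1·δL/L)²
  R term: (1×0.0380)² = 0.00144
  A term: (1×0.0660)² = 0.00436
  L term: (-1×0.0610)² = 0.00372
Total = 0.00952. Share from A = 0.00436/0.00952 = 0.458.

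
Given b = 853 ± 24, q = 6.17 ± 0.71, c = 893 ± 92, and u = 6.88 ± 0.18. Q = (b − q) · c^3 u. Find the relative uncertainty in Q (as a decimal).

Let w = b − q = 847. δw = √(δb² + δq²) = √(576 + 0.504) = 24.0, so δw/w = 0.0284.
Q is then a monomial in w, c, u:
δQ/Q = √((δw/w)² + (3·δc/c)² + (1·δu/u)²) = √(0.000804 + 0.0955 + 0.000684) = 0.311

0.311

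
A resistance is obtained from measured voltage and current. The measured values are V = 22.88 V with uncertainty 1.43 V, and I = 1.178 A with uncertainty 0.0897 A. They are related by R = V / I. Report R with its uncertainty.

19.42 ± 1.91 Ω

For a monomial R ∝ V, I^-1, fractional errors add in quadrature:
  (1·δV/V)² = (1×0.0625)² = 0.00391;  (-1·δI/I)² = (-1×0.0761)² = 0.00580
δR/R = √(0.00970) = 0.0985
R = 19.42 Ω, so δR = 0.0985 × 19.42 = 1.91 Ω.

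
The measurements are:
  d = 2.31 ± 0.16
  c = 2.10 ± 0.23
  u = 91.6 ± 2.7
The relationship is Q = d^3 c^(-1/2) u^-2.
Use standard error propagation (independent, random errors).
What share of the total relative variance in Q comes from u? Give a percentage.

(δQ/Q)² = (3·δd/d)² + (−½·δc/c)² + (-2·δu/u)²
  d term: (3×0.0693)² = 0.0432
  c term: (-0.5×0.110)² = 0.00300
  u term: (-2×0.0295)² = 0.00348
Total = 0.0497. Share from u = 0.00348/0.0497 = 0.0700.

7.00%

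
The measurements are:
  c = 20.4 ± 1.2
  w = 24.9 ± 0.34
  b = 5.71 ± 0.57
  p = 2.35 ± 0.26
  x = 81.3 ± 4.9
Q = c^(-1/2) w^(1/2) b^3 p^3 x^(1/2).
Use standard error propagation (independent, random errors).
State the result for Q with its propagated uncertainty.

24100 ± 10800

Products/powers → add relative errors in quadrature, weighted by exponent:
  (−½·δc/c)² = (-0.5×0.0588)² = 0.000865;  (½·δw/w)² = (0.5×0.0137)² = 4.66e-05;  (3·δb/b)² = (3×0.0998)² = 0.0897;  (3·δp/p)² = (3×0.111)² = 0.110;  (½·δx/x)² = (0.5×0.0603)² = 0.000908
δQ/Q = √(0.202) = 0.449
Q = 24100, so δQ = 0.449 × 24100 = 10800.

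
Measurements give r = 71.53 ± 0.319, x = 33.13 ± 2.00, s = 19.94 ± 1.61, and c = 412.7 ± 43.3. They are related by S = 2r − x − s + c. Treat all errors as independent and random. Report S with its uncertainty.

502.7 ± 43.4

For a sum/difference, combine absolute errors in quadrature:
  (2·δr)² = 0.407;  (δx)² = 4.00;  (δs)² = 2.59;  (δc)² = 1870
δS = √(1880) = 43.4
S = 502.7.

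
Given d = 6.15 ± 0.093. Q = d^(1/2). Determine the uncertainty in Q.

Q ∝ d^(1/2), so δQ/Q = |½| · δd/d = 0.5 × 0.0151 = 0.00756.
Q = 2.48, so δQ = 0.00756 × 2.48 = 0.0188.

0.0188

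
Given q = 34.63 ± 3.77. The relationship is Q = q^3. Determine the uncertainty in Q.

Q ∝ q^3, so δQ/Q = |3| · δq/q = 3 × 0.109 = 0.327.
Q = 41530, so δQ = 0.327 × 41530 = 13600.

13600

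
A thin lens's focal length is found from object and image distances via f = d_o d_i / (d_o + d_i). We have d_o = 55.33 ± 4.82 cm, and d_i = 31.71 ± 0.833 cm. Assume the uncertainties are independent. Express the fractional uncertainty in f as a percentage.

∂f/∂d_o = (d_i/(d_o+d_i))² = 0.133;  ∂f/∂d_i = (d_o/(d_o+d_i))² = 0.404
δf = √((∂f/∂d_o · δd_o)² + (∂f/∂d_i · δd_i)²) = √(0.409 + 0.113) = 0.723 cm
f = 20.16 cm, so δf/f = 0.723/20.16 = 0.0359.

3.59%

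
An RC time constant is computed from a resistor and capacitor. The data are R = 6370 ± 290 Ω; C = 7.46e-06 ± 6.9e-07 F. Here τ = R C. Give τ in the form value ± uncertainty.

Relative error in a monomial: (δτ/τ)² = Σ (nᵢ · δxᵢ/xᵢ)².
  (1·δR/R)² = (1×0.0455)² = 0.00207;  (1·δC/C)² = (1×0.0925)² = 0.00856
δτ/τ = √(0.0106) = 0.103
τ = 0.0475 s, so δτ = 0.103 × 0.0475 = 0.00490 s.

0.0475 ± 0.00490 s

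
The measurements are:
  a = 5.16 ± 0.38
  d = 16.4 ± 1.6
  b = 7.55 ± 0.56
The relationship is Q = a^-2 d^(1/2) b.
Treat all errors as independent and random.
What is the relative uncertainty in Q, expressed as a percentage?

Each factor contributes (exponent × relative error)² to (δQ/Q)²:
  (-2·δa/a)² = (-2×0.0736)² = 0.0217;  (½·δd/d)² = (0.5×0.0976)² = 0.00238;  (1·δb/b)² = (1×0.0742)² = 0.00550
δQ/Q = √(0.0296) = 0.172

17.2%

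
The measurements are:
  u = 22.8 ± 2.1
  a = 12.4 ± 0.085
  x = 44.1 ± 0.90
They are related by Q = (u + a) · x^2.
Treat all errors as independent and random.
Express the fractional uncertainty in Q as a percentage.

Let w = u + a = 35.2. δw = √(δu² + δa²) = √(4.41 + 0.00723) = 2.10, so δw/w = 0.0597.
Q is then a monomial in w, x:
δQ/Q = √((δw/w)² + (2·δx/x)²) = √(0.00357 + 0.00167) = 0.0723

7.23%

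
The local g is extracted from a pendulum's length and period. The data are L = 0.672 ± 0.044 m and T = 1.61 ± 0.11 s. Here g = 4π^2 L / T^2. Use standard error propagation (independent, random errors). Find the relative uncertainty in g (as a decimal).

0.152

For a monomial g ∝ L, T^-2, fractional errors add in quadrature:
  (1·δL/L)² = (1×0.0655)² = 0.00429;  (-2·δT/T)² = (-2×0.0683)² = 0.0187
δg/g = √(0.0230) = 0.152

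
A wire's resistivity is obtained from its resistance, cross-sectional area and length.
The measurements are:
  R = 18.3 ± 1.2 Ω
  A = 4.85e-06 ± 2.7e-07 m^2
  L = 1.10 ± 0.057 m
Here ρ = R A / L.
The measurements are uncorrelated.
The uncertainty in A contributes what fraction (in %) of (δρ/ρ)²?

30.7%

(δρ/ρ)² = (1·δR/R)² + (1·δA/A)² + (-1·δL/L)²
  R term: (1×0.0656)² = 0.00430
  A term: (1×0.0557)² = 0.00310
  L term: (-1×0.0518)² = 0.00269
Total = 0.0101. Share from A = 0.00310/0.0101 = 0.307.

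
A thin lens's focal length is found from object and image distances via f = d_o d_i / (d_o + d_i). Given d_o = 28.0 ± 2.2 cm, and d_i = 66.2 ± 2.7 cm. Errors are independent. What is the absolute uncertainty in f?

1.11 cm

∂f/∂d_o = (d_i/(d_o+d_i))² = 0.494;  ∂f/∂d_i = (d_o/(d_o+d_i))² = 0.0884
δf = √((∂f/∂d_o · δd_o)² + (∂f/∂d_i · δd_i)²) = √(1.18 + 0.0569) = 1.11 cm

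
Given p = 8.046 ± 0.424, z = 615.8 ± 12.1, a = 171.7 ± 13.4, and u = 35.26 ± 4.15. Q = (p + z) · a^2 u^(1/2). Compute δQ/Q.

0.168

Let w = p + z = 623.8. δw = √(δp² + δz²) = √(0.180 + 146) = 12.1, so δw/w = 0.0194.
Q is then a monomial in w, a, u:
δQ/Q = √((δw/w)² + (2·δa/a)² + (½·δu/u)²) = √(0.000377 + 0.0244 + 0.00346) = 0.168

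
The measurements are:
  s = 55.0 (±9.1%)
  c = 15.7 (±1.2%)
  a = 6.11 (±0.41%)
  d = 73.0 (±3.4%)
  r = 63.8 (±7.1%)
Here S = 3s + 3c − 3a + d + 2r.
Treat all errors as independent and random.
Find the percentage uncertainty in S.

Each term contributes (cᵢ δxᵢ)² to (δS)²:
  (3·δs)² = 225;  (3·δc)² = 0.319;  (3·δa)² = 0.00565;  (δd)² = 6.16;  (2·δr)² = 82.1
δS = √(314) = 17.7
S = 394, so δS/S = 17.7/394 = 0.0449.

4.49%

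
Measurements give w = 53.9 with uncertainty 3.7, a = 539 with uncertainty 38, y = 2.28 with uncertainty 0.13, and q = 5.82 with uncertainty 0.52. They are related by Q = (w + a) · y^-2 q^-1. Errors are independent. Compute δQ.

Let u = w + a = 593. δu = √(δw² + δa²) = √(13.7 + 1440) = 38.2, so δu/u = 0.0644.
Q is then a monomial in u, y, q:
δQ/Q = √((δu/u)² + (-2·δy/y)² + (-1·δq/q)²) = √(0.00415 + 0.0130 + 0.00798) = 0.159
Q = 19.6, so δQ = 0.159 × 19.6 = 3.11.

3.11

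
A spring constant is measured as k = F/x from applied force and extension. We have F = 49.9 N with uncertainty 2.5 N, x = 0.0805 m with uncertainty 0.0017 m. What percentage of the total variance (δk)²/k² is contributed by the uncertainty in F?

84.9%

(δk/k)² = (1·δF/F)² + (-1·δx/x)²
  F term: (1×0.0501)² = 0.00251
  x term: (-1×0.0211)² = 0.000446
Total = 0.00296. Share from F = 0.00251/0.00296 = 0.849.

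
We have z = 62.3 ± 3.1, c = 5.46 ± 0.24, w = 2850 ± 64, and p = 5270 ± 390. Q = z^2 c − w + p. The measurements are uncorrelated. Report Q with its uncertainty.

23600 ± 2340

Let h = z^2·c = 21200. δh/h = √((2·δz/z)² + (1·δc/c)²) = √(0.00990 + 0.00193) = 0.109, so δh = 2310.
Q = h − w + p: δQ = √(δh² + δw² + δp²) = √(5.32e+06 + 4100 + 1.52e+05) = 2340
Q = 23600.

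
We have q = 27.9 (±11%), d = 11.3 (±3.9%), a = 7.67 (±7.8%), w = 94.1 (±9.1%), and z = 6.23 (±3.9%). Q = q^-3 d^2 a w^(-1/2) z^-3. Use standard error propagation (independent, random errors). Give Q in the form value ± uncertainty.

Since Q is a product/quotient, work with relative uncertainties:
  (-3·δq/q)² = (-3×0.110)² = 0.109;  (2·δd/d)² = (2×0.0390)² = 0.00608;  (1·δa/a)² = (1×0.0780)² = 0.00608;  (−½·δw/w)² = (-0.5×0.0910)² = 0.00207;  (-3·δz/z)² = (-3×0.0390)² = 0.0137
δQ/Q = √(0.137) = 0.370
Q = 1.92e-05, so δQ = 0.370 × 1.92e-05 = 7.11e-06.

(1.92 ± 0.711) × 10^-5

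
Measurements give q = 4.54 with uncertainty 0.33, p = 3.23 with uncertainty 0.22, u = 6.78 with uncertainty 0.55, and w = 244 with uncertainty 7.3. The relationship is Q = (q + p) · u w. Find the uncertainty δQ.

Let h = q + p = 7.77. δh = √(δq² + δp²) = √(0.109 + 0.0484) = 0.397, so δh/h = 0.0510.
Q is then a monomial in h, u, w:
δQ/Q = √((δh/h)² + (1·δu/u)² + (1·δw/w)²) = √(0.00261 + 0.00658 + 0.000895) = 0.100
Q = 12900, so δQ = 0.100 × 12900 = 1290.

1290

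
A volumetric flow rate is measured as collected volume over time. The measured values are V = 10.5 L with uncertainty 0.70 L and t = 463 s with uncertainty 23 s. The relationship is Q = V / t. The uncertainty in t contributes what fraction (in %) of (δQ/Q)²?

35.7%

(δQ/Q)² = (1·δV/V)² + (-1·δt/t)²
  V term: (1×0.0667)² = 0.00444
  t term: (-1×0.0497)² = 0.00247
Total = 0.00691. Share from t = 0.00247/0.00691 = 0.357.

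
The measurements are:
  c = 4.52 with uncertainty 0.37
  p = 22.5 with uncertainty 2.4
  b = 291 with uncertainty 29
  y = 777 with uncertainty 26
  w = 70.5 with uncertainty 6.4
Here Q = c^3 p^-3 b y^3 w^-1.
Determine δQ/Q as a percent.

Each factor contributes (exponent × relative error)² to (δQ/Q)²:
  (3·δc/c)² = (3×0.0819)² = 0.0603;  (-3·δp/p)² = (-3×0.107)² = 0.102;  (1·δb/b)² = (1×0.0997)² = 0.00993;  (3·δy/y)² = (3×0.0335)² = 0.0101;  (-1·δw/w)² = (-1×0.0908)² = 0.00824
δQ/Q = √(0.191) = 0.437

43.7%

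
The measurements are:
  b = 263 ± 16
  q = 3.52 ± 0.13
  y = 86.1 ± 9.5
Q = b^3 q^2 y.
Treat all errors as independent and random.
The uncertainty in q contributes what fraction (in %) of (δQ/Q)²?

(δQ/Q)² = (3·δb/b)² + (2·δq/q)² + (1·δy/y)²
  b term: (3×0.0608)² = 0.0333
  q term: (2×0.0369)² = 0.00546
  y term: (1×0.110)² = 0.0122
Total = 0.0509. Share from q = 0.00546/0.0509 = 0.107.

10.7%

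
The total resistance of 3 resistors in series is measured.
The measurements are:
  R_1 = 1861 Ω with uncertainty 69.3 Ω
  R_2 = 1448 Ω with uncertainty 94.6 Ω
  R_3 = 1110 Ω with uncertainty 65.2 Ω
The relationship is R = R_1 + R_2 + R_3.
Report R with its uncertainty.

4419 ± 134 Ω

For a sum/difference, combine absolute errors in quadrature:
  (δR_1)² = 4800;  (δR_2)² = 8950;  (δR_3)² = 4250
δR = √(18000) = 134 Ω
R = 4419 Ω.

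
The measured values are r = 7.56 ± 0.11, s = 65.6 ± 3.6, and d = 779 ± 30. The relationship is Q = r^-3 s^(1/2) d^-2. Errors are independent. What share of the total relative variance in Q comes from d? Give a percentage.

69.1%

(δQ/Q)² = (-3·δr/r)² + (½·δs/s)² + (-2·δd/d)²
  r term: (-3×0.0146)² = 0.00191
  s term: (0.5×0.0549)² = 0.000753
  d term: (-2×0.0385)² = 0.00593
Total = 0.00859. Share from d = 0.00593/0.00859 = 0.691.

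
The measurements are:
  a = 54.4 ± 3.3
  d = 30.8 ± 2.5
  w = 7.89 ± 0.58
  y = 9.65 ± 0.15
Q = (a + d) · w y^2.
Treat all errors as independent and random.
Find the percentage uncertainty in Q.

9.34%

Let u = a + d = 85.2. δu = √(δa² + δd²) = √(10.9 + 6.25) = 4.14, so δu/u = 0.0486.
Q is then a monomial in u, w, y:
δQ/Q = √((δu/u)² + (1·δw/w)² + (2·δy/y)²) = √(0.00236 + 0.00540 + 0.000966) = 0.0934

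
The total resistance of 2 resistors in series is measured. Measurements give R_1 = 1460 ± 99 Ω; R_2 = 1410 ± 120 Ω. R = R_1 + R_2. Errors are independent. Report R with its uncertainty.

2870 ± 156 Ω

R is a linear combination, so absolute uncertainties add in quadrature:
  (δR_1)² = 9800;  (δR_2)² = 14400
δR = √(24200) = 156 Ω
R = 2870 Ω.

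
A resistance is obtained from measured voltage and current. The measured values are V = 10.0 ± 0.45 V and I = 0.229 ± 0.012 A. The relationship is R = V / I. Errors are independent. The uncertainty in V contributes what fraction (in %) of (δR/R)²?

(δR/R)² = (1·δV/V)² + (-1·δI/I)²
  V term: (1×0.0450)² = 0.00202
  I term: (-1×0.0524)² = 0.00275
Total = 0.00477. Share from V = 0.00202/0.00477 = 0.424.

42.4%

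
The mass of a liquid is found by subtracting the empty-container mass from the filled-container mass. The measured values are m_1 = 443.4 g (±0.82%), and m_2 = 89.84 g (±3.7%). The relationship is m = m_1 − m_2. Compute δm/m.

For a sum/difference, combine absolute errors in quadrature:
  (δm_1)² = 13.2;  (δm_2)² = 11.0
δm = √(24.3) = 4.93 g
m = 353.6 g, so δm/m = 4.93/353.6 = 0.0139.

0.0139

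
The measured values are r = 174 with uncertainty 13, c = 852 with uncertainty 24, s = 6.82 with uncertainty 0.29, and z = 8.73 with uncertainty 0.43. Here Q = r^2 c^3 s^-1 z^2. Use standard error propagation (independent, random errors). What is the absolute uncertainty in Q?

4.24e+13

Each factor contributes (exponent × relative error)² to (δQ/Q)²:
  (2·δr/r)² = (2×0.0747)² = 0.0223;  (3·δc/c)² = (3×0.0282)² = 0.00714;  (-1·δs/s)² = (-1×0.0425)² = 0.00181;  (2·δz/z)² = (2×0.0493)² = 0.00970
δQ/Q = √(0.0410) = 0.202
Q = 2.09e+14, so δQ = 0.202 × 2.09e+14 = 4.24e+13.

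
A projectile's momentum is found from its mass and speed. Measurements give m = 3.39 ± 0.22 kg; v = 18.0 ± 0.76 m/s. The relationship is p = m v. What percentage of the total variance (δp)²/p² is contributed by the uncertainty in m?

(δp/p)² = (1·δm/m)² + (1·δv/v)²
  m term: (1×0.0649)² = 0.00421
  v term: (1×0.0422)² = 0.00178
Total = 0.00599. Share from m = 0.00421/0.00599 = 0.703.

70.3%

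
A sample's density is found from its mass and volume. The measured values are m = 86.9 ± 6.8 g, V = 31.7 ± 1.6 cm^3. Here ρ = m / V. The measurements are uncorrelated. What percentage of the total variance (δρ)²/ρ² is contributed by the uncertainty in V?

(δρ/ρ)² = (1·δm/m)² + (-1·δV/V)²
  m term: (1×0.0783)² = 0.00612
  V term: (-1×0.0505)² = 0.00255
Total = 0.00867. Share from V = 0.00255/0.00867 = 0.294.

29.4%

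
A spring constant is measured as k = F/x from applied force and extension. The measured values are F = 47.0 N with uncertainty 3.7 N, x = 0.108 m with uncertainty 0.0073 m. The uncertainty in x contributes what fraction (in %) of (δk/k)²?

(δk/k)² = (1·δF/F)² + (-1·δx/x)²
  F term: (1×0.0787)² = 0.00620
  x term: (-1×0.0676)² = 0.00457
Total = 0.0108. Share from x = 0.00457/0.0108 = 0.424.

42.4%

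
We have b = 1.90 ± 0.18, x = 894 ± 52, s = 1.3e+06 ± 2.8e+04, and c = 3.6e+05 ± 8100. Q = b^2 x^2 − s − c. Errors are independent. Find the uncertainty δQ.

6.42e+05

Let p = b^2·x^2 = 2.89e+06. δp/p = √((2·δb/b)² + (2·δx/x)²) = √(0.0359 + 0.0135) = 0.222, so δp = 6.41e+05.
Q = p − s − c: δQ = √(δp² + δs² + δc²) = √(4.12e+11 + 7.84e+08 + 6.56e+07) = 6.42e+05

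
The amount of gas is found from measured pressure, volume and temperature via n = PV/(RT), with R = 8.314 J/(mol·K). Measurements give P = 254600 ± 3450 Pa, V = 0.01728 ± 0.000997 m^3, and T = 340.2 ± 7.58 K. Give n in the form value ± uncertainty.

1.555 ± 0.0985 mol

Relative error in a monomial: (δn/n)² = Σ (nᵢ · δxᵢ/xᵢ)².
  (1·δP/P)² = (1×0.0136)² = 0.000184;  (1·δV/V)² = (1×0.0577)² = 0.00333;  (-1·δT/T)² = (-1×0.0223)² = 0.000496
δn/n = √(0.00401) = 0.0633
n = 1.555 mol, so δn = 0.0633 × 1.555 = 0.0985 mol.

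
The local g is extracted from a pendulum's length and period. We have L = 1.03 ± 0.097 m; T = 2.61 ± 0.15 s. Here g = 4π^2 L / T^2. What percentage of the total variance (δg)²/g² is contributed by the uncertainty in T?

(δg/g)² = (1·δL/L)² + (-2·δT/T)²
  L term: (1×0.0942)² = 0.00887
  T term: (-2×0.0575)² = 0.0132
Total = 0.0221. Share from T = 0.0132/0.0221 = 0.598.

59.8%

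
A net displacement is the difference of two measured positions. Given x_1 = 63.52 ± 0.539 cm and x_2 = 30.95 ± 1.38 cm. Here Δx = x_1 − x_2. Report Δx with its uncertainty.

32.57 ± 1.48 cm

For a sum/difference, combine absolute errors in quadrature:
  (δx_1)² = 0.291;  (δx_2)² = 1.90
δΔx = √(2.19) = 1.48 cm
Δx = 32.57 cm.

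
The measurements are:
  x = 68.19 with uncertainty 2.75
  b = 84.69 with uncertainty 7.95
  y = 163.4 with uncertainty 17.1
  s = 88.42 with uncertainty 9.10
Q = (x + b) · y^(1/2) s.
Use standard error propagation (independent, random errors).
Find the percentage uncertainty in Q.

Let u = x + b = 152.9. δu = √(δx² + δb²) = √(7.56 + 63.2) = 8.41, so δu/u = 0.0550.
Q is then a monomial in u, y, s:
δQ/Q = √((δu/u)² + (½·δy/y)² + (1·δs/s)²) = √(0.00303 + 0.00274 + 0.0106) = 0.128

12.8%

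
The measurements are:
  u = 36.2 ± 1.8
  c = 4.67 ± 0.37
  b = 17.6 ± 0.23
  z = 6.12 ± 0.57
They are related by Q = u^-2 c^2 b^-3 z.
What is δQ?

3.97e-06

Products/powers → add relative errors in quadrature, weighted by exponent:
  (-2·δu/u)² = (-2×0.0497)² = 0.00989;  (2·δc/c)² = (2×0.0792)² = 0.0251;  (-3·δb/b)² = (-3×0.0131)² = 0.00154;  (1·δz/z)² = (1×0.0931)² = 0.00867
δQ/Q = √(0.0452) = 0.213
Q = 1.87e-05, so δQ = 0.213 × 1.87e-05 = 3.97e-06.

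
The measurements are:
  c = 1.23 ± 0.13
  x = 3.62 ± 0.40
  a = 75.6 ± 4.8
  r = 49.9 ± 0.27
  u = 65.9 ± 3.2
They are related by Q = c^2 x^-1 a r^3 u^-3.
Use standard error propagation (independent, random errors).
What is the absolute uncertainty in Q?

Each factor contributes (exponent × relative error)² to (δQ/Q)²:
  (2·δc/c)² = (2×0.106)² = 0.0447;  (-1·δx/x)² = (-1×0.110)² = 0.0122;  (1·δa/a)² = (1×0.0635)² = 0.00403;  (3·δr/r)² = (3×0.00541)² = 0.000263;  (-3·δu/u)² = (-3×0.0486)² = 0.0212
δQ/Q = √(0.0824) = 0.287
Q = 13.7, so δQ = 0.287 × 13.7 = 3.94.

3.94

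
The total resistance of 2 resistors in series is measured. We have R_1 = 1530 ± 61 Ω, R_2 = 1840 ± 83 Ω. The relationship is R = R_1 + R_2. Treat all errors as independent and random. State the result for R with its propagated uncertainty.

3370 ± 103 Ω

For a sum/difference, combine absolute errors in quadrature:
  (δR_1)² = 3720;  (δR_2)² = 6890
δR = √(10600) = 103 Ω
R = 3370 Ω.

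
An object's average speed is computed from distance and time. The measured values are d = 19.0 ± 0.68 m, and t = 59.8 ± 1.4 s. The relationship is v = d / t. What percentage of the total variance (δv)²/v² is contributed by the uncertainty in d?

(δv/v)² = (1·δd/d)² + (-1·δt/t)²
  d term: (1×0.0358)² = 0.00128
  t term: (-1×0.0234)² = 0.000548
Total = 0.00183. Share from d = 0.00128/0.00183 = 0.700.

70.0%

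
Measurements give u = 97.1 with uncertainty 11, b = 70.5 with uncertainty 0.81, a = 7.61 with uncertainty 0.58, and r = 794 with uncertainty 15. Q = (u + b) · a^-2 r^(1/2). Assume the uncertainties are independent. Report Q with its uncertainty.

81.5 ± 13.6

Let w = u + b = 168. δw = √(δu² + δb²) = √(121 + 0.656) = 11.0, so δw/w = 0.0658.
Q is then a monomial in w, a, r:
δQ/Q = √((δw/w)² + (-2·δa/a)² + (½·δr/r)²) = √(0.00433 + 0.0232 + 8.92e-05) = 0.166
Q = 81.5, so δQ = 0.166 × 81.5 = 13.6.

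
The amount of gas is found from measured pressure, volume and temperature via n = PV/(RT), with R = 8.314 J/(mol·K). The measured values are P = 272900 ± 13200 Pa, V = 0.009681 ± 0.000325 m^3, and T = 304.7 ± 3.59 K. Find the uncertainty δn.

Relative error in a monomial: (δn/n)² = Σ (nᵢ · δxᵢ/xᵢ)².
  (1·δP/P)² = (1×0.0484)² = 0.00234;  (1·δV/V)² = (1×0.0336)² = 0.00113;  (-1·δT/T)² = (-1×0.0118)² = 0.000139
δn/n = √(0.00361) = 0.0600
n = 1.043 mol, so δn = 0.0600 × 1.043 = 0.0626 mol.

0.0626 mol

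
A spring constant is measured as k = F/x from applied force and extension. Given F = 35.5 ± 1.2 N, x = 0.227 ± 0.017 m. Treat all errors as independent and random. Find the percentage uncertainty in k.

8.22%

Relative error in a monomial: (δk/k)² = Σ (nᵢ · δxᵢ/xᵢ)².
  (1·δF/F)² = (1×0.0338)² = 0.00114;  (-1·δx/x)² = (-1×0.0749)² = 0.00561
δk/k = √(0.00675) = 0.0822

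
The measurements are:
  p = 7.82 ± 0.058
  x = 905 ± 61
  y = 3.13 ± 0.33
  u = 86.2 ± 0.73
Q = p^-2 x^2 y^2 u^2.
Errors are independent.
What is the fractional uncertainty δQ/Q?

0.251

Each factor contributes (exponent × relative error)² to (δQ/Q)²:
  (-2·δp/p)² = (-2×0.00742)² = 0.000220;  (2·δx/x)² = (2×0.0674)² = 0.0182;  (2·δy/y)² = (2×0.105)² = 0.0445;  (2·δu/u)² = (2×0.00847)² = 0.000287
δQ/Q = √(0.0631) = 0.251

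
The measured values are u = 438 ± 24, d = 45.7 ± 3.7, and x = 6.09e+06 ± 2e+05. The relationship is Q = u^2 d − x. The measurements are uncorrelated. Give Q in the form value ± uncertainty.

Let p = u^2·d = 8.77e+06. δp/p = √((2·δu/u)² + (1·δd/d)²) = √(0.0120 + 0.00655) = 0.136, so δp = 1.19e+06.
Q = p − x: δQ = √(δp² + δx²) = √(1.43e+12 + 4e+10) = 1.21e+06
Q = 2.68e+06.

(2.68 ± 1.21) × 10^6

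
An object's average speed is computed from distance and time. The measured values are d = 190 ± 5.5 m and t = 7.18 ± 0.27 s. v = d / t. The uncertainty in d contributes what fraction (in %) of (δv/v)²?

(δv/v)² = (1·δd/d)² + (-1·δt/t)²
  d term: (1×0.0289)² = 0.000838
  t term: (-1×0.0376)² = 0.00141
Total = 0.00225. Share from d = 0.000838/0.00225 = 0.372.

37.2%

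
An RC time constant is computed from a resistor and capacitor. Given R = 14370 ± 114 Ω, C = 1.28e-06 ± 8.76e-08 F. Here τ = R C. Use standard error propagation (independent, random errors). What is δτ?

Relative error in a monomial: (δτ/τ)² = Σ (nᵢ · δxᵢ/xᵢ)².
  (1·δR/R)² = (1×0.00793)² = 6.29e-05;  (1·δC/C)² = (1×0.0684)² = 0.00468
δτ/τ = √(0.00475) = 0.0689
τ = 0.01839 s, so δτ = 0.0689 × 0.01839 = 0.00127 s.

0.00127 s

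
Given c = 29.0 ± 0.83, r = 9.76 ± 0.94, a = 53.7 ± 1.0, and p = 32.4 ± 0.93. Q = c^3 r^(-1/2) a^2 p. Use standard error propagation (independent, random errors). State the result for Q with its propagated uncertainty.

Relative error in a monomial: (δQ/Q)² = Σ (nᵢ · δxᵢ/xᵢ)².
  (3·δc/c)² = (3×0.0286)² = 0.00737;  (−½·δr/r)² = (-0.5×0.0963)² = 0.00232;  (2·δa/a)² = (2×0.0186)² = 0.00139;  (1·δp/p)² = (1×0.0287)² = 0.000824
δQ/Q = √(0.0119) = 0.109
Q = 7.29e+08, so δQ = 0.109 × 7.29e+08 = 7.96e+07.

(7.29 ± 0.796) × 10^8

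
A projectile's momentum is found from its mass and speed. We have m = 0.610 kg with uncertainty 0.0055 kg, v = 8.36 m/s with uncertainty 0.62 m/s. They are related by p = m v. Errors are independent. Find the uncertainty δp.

0.381 kg·m/s

Since p is a product/quotient, work with relative uncertainties:
  (1·δm/m)² = (1×0.00902)² = 8.13e-05;  (1·δv/v)² = (1×0.0742)² = 0.00550
δp/p = √(0.00558) = 0.0747
p = 5.10 kg·m/s, so δp = 0.0747 × 5.10 = 0.381 kg·m/s.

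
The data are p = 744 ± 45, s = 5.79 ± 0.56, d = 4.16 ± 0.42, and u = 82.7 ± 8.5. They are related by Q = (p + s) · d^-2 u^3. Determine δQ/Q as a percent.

Let w = p + s = 750. δw = √(δp² + δs²) = √(2020 + 0.314) = 45.0, so δw/w = 0.0600.
Q is then a monomial in w, d, u:
δQ/Q = √((δw/w)² + (-2·δd/d)² + (3·δu/u)²) = √(0.00360 + 0.0408 + 0.0951) = 0.373

37.3%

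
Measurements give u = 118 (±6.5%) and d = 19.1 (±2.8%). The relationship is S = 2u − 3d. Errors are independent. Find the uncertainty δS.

15.4

For a sum/difference, combine absolute errors in quadrature:
  (2·δu)² = 235;  (3·δd)² = 2.57
δS = √(238) = 15.4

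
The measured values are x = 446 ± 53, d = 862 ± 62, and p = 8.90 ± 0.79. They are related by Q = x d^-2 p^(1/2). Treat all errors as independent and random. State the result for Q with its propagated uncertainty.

Since Q is a product/quotient, work with relative uncertainties:
  (1·δx/x)² = (1×0.119)² = 0.0141;  (-2·δd/d)² = (-2×0.0719)² = 0.0207;  (½·δp/p)² = (0.5×0.0888)² = 0.00197
δQ/Q = √(0.0368) = 0.192
Q = 0.00179, so δQ = 0.192 × 0.00179 = 0.000343.

0.00179 ± 0.000343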